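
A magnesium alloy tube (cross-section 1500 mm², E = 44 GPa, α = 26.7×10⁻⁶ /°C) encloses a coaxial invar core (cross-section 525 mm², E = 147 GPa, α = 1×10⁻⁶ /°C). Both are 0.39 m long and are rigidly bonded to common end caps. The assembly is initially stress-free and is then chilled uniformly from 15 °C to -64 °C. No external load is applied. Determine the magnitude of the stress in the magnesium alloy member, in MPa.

σ ≈ 48.2 MPa (tensile)

Both members must finish at the same length. With the larger α, the magnesium alloy tends to over-contract; the plates restrain it, putting the magnesium alloy in tension and the invar in compression. With no external load the two internal forces are equal and opposite, magnitude P.
Setting the final lengths equal and cancelling L: (α₁ − α₂)ΔT = P/(A₁E₁) + P/(A₂E₂).
|α₁ − α₂|·ΔT = 25.7×10⁻⁶ × 79 = 0.00203.
1/(A₁E₁) + 1/(A₂E₂) = 1/(1500×44×10³) + 1/(525×147×10³) = 2.811×10⁻⁸ N⁻¹.
So P = 0.00203 / 2.811×10⁻⁸ = 72.23 kN.
σ_{magnesium alloy} = P/A₁ = 72230/1500 = 48.15 MPa, tensile.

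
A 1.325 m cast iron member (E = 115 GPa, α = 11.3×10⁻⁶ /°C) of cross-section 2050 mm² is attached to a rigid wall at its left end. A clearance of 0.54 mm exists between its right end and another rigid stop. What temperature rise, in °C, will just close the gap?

ΔT ≈ 36.1 °C

Contact occurs when the free expansion equals the gap: αΔT L = 0.54 mm.
So ΔT = g/(αL) = 0.54/(11.3×10⁻⁶ × 1325) = 36.07 °C.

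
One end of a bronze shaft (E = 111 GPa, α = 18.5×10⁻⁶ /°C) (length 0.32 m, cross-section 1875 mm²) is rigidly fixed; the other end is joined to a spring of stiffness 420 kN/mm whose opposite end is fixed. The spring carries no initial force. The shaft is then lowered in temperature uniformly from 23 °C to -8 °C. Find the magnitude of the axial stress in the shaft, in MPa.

If the spring were absent the shaft would shorten by αΔT L = 18.5×10⁻⁶ × 31 × 320 = 0.1835 mm.
Let P be the tensile force in the spring. The shaft extends elastically by PL/(AE) and the spring stretches by P/k; together these equal δ_free.
P [ L/(AE) + 1/k ] = δ_free → P [ 320/(1875×111×10³) + 1/(420×10³) ] = 0.1835.
P = 0.1835 / 3.918×10⁻⁶ = 46830 N.
σ = P/A = 46830/1875 = 24.98 MPa.

σ ≈ 25 MPa (tensile)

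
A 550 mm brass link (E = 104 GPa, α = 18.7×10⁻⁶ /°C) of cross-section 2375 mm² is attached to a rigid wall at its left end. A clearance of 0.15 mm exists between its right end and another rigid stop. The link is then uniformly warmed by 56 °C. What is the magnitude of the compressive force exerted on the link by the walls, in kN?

If the wall were absent the link would grow by αΔT L = 18.7×10⁻⁶ × 56 × 550 = 0.576 mm.
The gap closes (δ_free > 0.15 mm) and the wall then resists a further 0.576 − 0.15 = 0.426 mm of expansion.
That suppressed elongation corresponds to σ = E·Δ/L = 104×10³ × 0.426/550 = 80.55 MPa.
P = σA = 80.55 × 2375 = 191.3 kN.

P ≈ 191 kN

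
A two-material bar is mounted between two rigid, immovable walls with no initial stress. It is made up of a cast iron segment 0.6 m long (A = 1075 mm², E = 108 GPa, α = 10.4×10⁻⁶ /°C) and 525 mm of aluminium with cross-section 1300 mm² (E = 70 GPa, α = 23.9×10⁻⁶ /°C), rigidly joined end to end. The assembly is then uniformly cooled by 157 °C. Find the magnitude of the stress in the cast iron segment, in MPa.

σ ≈ 251 MPa (tensile)

Free thermal contraction of the whole bar: Σ αᵢΔT Lᵢ = 10.4×10⁻⁶×157×600 + 23.9×10⁻⁶×157×525 = 2.95 mm.
The rigid supports impose zero overall length change; the single axial force P common to all segments must satisfy P Σ Lᵢ/(AᵢEᵢ) = δ_free.
Σ Lᵢ/(AᵢEᵢ) = 600/(1075×108×10³) + 525/(1300×70×10³) = 1.094×10⁻⁵ mm/N.
So P = 2.95 / 1.094×10⁻⁵ = 269.7 kN, tensile.
σ_{cast iron} = P / A = 269700 / 1075 = 250.9 MPa.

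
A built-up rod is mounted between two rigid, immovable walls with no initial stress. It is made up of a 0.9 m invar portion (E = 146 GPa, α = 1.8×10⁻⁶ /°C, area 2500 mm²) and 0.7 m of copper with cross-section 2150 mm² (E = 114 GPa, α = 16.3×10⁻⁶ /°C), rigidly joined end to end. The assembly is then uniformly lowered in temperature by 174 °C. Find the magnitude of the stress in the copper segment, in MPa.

Free thermal contraction of the whole bar: Σ αᵢΔT Lᵢ = 1.8×10⁻⁶×174×900 + 16.3×10⁻⁶×174×700 = 2.267 mm.
Since the ends are fixed, an axial force P builds up, equal in every segment, with P · Σ Lᵢ/(AᵢEᵢ) = δ_free.
Σ Lᵢ/(AᵢEᵢ) = 900/(2500×146×10³) + 700/(2150×114×10³) = 5.322×10⁻⁶ mm/N.
Hence P = δ_free / Σ(L/AE) = 2.267/5.322×10⁻⁶ = 426 kN (tensile).
σ_{copper} = P / A = 426000 / 2150 = 198.2 MPa.

σ ≈ 198 MPa (tensile)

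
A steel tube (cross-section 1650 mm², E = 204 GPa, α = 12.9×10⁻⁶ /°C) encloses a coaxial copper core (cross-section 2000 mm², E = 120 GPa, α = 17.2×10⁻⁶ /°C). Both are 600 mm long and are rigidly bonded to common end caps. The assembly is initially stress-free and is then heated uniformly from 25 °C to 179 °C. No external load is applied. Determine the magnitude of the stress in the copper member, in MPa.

Equilibrium of a rigid end plate with no external load gives equal and opposite internal forces ±P in the two members. Since α_{copper} > α_{steel}, heating drives the copper into compression and the steel into tension.
Equating the net (thermal + elastic) strains gives |α₁ − α₂|·ΔT = P·[1/(A₁E₁) + 1/(A₂E₂)].
|α₁ − α₂|·ΔT = 4.3×10⁻⁶ × 154 = 0.0006622.
1/(A₁E₁) + 1/(A₂E₂) = 1/(1650×204×10³) + 1/(2000×120×10³) = 7.138×10⁻⁹ N⁻¹.
P = 0.0006622 / 7.138×10⁻⁹ = 92780 N = 92.78 kN.
σ_{copper} = P/A₂ = 92780/2000 = 46.39 MPa, compressive.

σ ≈ 46.4 MPa (compressive)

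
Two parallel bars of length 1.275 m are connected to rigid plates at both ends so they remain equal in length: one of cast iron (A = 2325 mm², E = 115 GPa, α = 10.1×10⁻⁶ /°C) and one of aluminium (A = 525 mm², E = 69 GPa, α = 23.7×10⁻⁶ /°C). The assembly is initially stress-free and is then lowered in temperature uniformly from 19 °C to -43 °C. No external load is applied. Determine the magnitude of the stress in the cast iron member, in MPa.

σ ≈ 11.6 MPa (compressive)

Both members must finish at the same length. With the larger α, the aluminium tends to over-contract; the plates restrain it, putting the aluminium in tension and the cast iron in compression. With no external load the two internal forces are equal and opposite, magnitude P.
Compatibility of the two members (thermal + elastic change equal): (α₁ − α₂)ΔT = P·[1/(A₁E₁) + 1/(A₂E₂)].
|α₁ − α₂|·ΔT = 13.6×10⁻⁶ × 62 = 0.0008432.
1/(A₁E₁) + 1/(A₂E₂) = 1/(2325×115×10³) + 1/(525×69×10³) = 3.135×10⁻⁸ N⁻¹.
So P = 0.0008432 / 3.135×10⁻⁸ = 26.9 kN.
σ_{cast iron} = P/A₁ = 26900/2325 = 11.57 MPa, compressive.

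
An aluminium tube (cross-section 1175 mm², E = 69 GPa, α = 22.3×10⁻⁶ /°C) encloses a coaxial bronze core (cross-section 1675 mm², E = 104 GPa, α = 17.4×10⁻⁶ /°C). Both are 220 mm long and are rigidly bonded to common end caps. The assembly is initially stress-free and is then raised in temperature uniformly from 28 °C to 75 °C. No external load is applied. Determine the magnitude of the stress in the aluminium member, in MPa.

σ ≈ 10.8 MPa (compressive)

Both members must finish at the same length. With the larger α, the aluminium tends to over-expand; the plates restrain it, putting the aluminium in compression and the bronze in tension. With no external load the two internal forces are equal and opposite, magnitude P.
Setting the final lengths equal and cancelling L: (α₁ − α₂)ΔT = P/(A₁E₁) + P/(A₂E₂).
|α₁ − α₂|·ΔT = 4.9×10⁻⁶ × 47 = 0.0002303.
1/(A₁E₁) + 1/(A₂E₂) = 1/(1175×69×10³) + 1/(1675×104×10³) = 1.807×10⁻⁸ N⁻¹.
So P = 0.0002303 / 1.807×10⁻⁸ = 12.74 kN.
σ_{aluminium} = P/A₁ = 12740/1175 = 10.84 MPa, compressive.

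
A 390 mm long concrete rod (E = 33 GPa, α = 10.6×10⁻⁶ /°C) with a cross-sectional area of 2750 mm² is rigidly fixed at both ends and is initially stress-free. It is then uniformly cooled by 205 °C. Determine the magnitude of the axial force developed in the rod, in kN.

The ends cannot move, so σ = EαΔT = 33×10³ × 10.6×10⁻⁶ × 205 = 71.71 MPa.
P = AEαΔT = 2750 × 33×10³ × 10.6×10⁻⁶ × 205 = 197.2 kN (tensile).

P ≈ 197 kN (tensile)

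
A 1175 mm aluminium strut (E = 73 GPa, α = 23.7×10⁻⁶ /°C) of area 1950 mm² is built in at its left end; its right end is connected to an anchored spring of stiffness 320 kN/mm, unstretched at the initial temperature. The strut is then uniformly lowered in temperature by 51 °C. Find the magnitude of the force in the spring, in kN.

If the spring were absent the strut would shorten by αΔT L = 23.7×10⁻⁶ × 51 × 1175 = 1.42 mm.
Let P be the tensile force in the spring. The strut extends elastically by PL/(AE) and the spring stretches by P/k; together these equal δ_free.
P [ L/(AE) + 1/k ] = δ_free → P [ 1175/(1950×73×10³) + 1/(320×10³) ] = 1.42.
P = 1.42 / 1.138×10⁻⁵ = 124800 N.

P ≈ 125 kN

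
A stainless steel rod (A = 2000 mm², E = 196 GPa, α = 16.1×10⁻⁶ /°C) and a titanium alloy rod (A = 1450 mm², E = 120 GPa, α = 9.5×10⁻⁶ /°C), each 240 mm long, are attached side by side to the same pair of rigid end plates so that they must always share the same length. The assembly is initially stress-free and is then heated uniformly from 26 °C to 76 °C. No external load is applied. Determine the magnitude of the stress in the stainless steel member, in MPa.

σ ≈ 19.9 MPa (compressive)

The stainless steel has the larger α, so on heating it would change length more than the titanium alloy if both were free. The rigid plates force a common final length, so the stainless steel is put into compression and the titanium alloy into tension, with equal and opposite forces P (no external load).
Setting the final lengths equal and cancelling L: (α₁ − α₂)ΔT = P/(A₁E₁) + P/(A₂E₂).
|α₁ − α₂|·ΔT = 6.6×10⁻⁶ × 50 = 0.00033.
1/(A₁E₁) + 1/(A₂E₂) = 1/(2000×196×10³) + 1/(1450×120×10³) = 8.298×10⁻⁹ N⁻¹.
So P = 0.00033 / 8.298×10⁻⁹ = 39.77 kN.
σ_{stainless steel} = P/A₁ = 39770/2000 = 19.88 MPa, compressive.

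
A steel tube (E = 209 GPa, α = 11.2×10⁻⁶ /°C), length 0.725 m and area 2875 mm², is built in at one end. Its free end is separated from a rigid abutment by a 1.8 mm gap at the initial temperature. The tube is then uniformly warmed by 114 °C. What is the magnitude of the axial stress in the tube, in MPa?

σ ≈ 0 MPa

Unrestrained expansion: δ_free = αΔT L = 11.2×10⁻⁶ × 114 × 725 = 0.9257 mm.
Since δ_free = 0.926 mm is less than the 1.8 mm gap, the tube never touches the wall. No axial force develops.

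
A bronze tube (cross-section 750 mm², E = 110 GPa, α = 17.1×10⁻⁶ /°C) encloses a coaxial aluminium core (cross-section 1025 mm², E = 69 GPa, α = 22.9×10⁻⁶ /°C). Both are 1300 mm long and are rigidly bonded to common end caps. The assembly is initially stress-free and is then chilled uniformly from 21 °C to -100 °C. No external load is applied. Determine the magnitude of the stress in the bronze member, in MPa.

σ ≈ 35.6 MPa (compressive)

Equilibrium of a rigid end plate with no external load gives equal and opposite internal forces ±P in the two members. Since α_{aluminium} > α_{bronze}, cooling drives the aluminium into tension and the bronze into compression.
Compatibility of the two members (thermal + elastic change equal): (α₁ − α₂)ΔT = P·[1/(A₁E₁) + 1/(A₂E₂)].
|α₁ − α₂|·ΔT = 5.8×10⁻⁶ × 121 = 0.0007018.
1/(A₁E₁) + 1/(A₂E₂) = 1/(750×110×10³) + 1/(1025×69×10³) = 2.626×10⁻⁸ N⁻¹.
So P = 0.0007018 / 2.626×10⁻⁸ = 26.72 kN.
σ_{bronze} = P/A₁ = 26720/750 = 35.63 MPa, compressive.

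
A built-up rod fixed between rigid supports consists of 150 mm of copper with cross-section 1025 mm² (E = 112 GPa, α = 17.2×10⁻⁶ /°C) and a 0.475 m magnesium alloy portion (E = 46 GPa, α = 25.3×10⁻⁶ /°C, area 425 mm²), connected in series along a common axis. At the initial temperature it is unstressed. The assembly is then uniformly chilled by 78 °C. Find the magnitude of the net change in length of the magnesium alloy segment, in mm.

|ΔL| ≈ 0.143 mm

With the walls removed the bar would change length by δ_free = Σ αᵢΔT Lᵢ = 17.2×10⁻⁶×78×150 + 25.3×10⁻⁶×78×475 = 1.139 mm.
The rigid supports impose zero overall length change; the single axial force P common to all segments must satisfy P Σ Lᵢ/(AᵢEᵢ) = δ_free.
Σ Lᵢ/(AᵢEᵢ) = 150/(1025×112×10³) + 475/(425×46×10³) = 2.56×10⁻⁵ mm/N.
Hence P = δ_free / Σ(L/AE) = 1.139/2.56×10⁻⁵ = 44.47 kN (tensile).
For the magnesium alloy segment, free thermal change = 25.3×10⁻⁶×78×475 = 0.9374 mm and elastic change from P = 44470×475/(425×46×10³) = 1.08 mm; these oppose, so the net change is 0.143 mm (segment lengthens).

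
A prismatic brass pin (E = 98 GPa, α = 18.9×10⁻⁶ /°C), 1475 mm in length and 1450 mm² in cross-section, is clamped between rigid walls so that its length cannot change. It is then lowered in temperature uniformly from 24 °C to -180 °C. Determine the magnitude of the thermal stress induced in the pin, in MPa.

σ ≈ 378 MPa (tensile)

The supports are rigid, so the total axial strain is zero. The restrained thermal strain is ε = αΔT = 18.9×10⁻⁶ × 204 = 3855.6×10⁻⁶.
Hence σ = E·αΔT = 98×10³ × 3855.6×10⁻⁶ = 377.8 MPa, tensile.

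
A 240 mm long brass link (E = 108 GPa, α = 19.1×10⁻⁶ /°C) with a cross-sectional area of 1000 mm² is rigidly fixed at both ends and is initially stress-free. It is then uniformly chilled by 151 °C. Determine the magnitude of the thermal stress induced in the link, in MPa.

σ ≈ 311 MPa (tensile)

The supports are rigid, so the total axial strain is zero. The restrained thermal strain is ε = αΔT = 19.1×10⁻⁶ × 151 = 2884.1×10⁻⁶.
σ = EαΔT = 108×10³ × 19.1×10⁻⁶ × 151 = 311.5 MPa (tensile; the link is trying to contract).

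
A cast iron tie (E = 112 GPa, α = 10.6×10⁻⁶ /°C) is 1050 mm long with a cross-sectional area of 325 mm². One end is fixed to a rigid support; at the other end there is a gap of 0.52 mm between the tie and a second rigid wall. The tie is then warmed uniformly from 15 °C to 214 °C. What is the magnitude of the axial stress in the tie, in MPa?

Unrestrained expansion: δ_free = αΔT L = 10.6×10⁻⁶ × 199 × 1050 = 2.215 mm.
This exceeds the 0.52 mm gap, so the wall pushes back. The portion of expansion that must be recovered elastically is δ_free − gap = 2.215 − 0.52 = 1.695 mm.
That suppressed elongation corresponds to σ = E·Δ/L = 112×10³ × 1.695/1050 = 180.8 MPa.

σ ≈ 181 MPa (compressive)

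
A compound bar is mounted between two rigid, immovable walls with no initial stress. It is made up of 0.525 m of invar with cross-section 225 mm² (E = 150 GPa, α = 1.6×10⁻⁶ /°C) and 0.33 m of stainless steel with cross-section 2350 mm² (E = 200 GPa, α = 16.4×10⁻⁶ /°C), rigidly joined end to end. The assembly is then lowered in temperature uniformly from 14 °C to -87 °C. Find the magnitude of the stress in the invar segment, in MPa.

Free thermal contraction of the whole bar: Σ αᵢΔT Lᵢ = 1.6×10⁻⁶×101×525 + 16.4×10⁻⁶×101×330 = 0.6315 mm.
The rigid supports impose zero overall length change; the single axial force P common to all segments must satisfy P Σ Lᵢ/(AᵢEᵢ) = δ_free.
The series flexibility is Σ Lᵢ/(AᵢEᵢ) = 525/(225×150×10³) + 330/(2350×200×10³) = 1.626×10⁻⁵ mm/N.
So P = 0.6315 / 1.626×10⁻⁵ = 38.84 kN, tensile.
σ_{invar} = P / A = 38840 / 225 = 172.6 MPa.

σ ≈ 173 MPa (tensile)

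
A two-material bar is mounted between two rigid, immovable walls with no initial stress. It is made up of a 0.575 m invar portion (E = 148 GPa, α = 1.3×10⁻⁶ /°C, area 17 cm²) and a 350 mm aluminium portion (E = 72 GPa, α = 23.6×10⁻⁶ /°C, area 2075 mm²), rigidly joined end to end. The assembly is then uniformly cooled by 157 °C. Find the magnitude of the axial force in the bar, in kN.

P ≈ 306 kN (tensile)

Free thermal contraction of the whole bar: Σ αᵢΔT Lᵢ = 1.3×10⁻⁶×157×575 + 23.6×10⁻⁶×157×350 = 1.414 mm.
The rigid supports impose zero overall length change; the single axial force P common to all segments must satisfy P Σ Lᵢ/(AᵢEᵢ) = δ_free.
The series flexibility is Σ Lᵢ/(AᵢEᵢ) = 575/(1700×148×10³) + 350/(2075×72×10³) = 4.628×10⁻⁶ mm/N.
P = 1.414 / 4.628×10⁻⁶ = 305600 N = 305.6 kN, tensile.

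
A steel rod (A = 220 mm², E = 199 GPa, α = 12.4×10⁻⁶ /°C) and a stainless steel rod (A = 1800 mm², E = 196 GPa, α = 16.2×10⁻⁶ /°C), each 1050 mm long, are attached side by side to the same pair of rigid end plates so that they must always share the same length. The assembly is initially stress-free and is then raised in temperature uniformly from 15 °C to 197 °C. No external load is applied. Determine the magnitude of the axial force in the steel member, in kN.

Both members must finish at the same length. With the larger α, the stainless steel tends to over-expand; the plates restrain it, putting the stainless steel in compression and the steel in tension. With no external load the two internal forces are equal and opposite, magnitude P.
Equating the net (thermal + elastic) strains gives |α₁ − α₂|·ΔT = P·[1/(A₁E₁) + 1/(A₂E₂)].
|α₁ − α₂|·ΔT = 3.8×10⁻⁶ × 182 = 0.0006916.
1/(A₁E₁) + 1/(A₂E₂) = 1/(220×199×10³) + 1/(1800×196×10³) = 2.568×10⁻⁸ N⁻¹.
So P = 0.0006916 / 2.568×10⁻⁸ = 26.94 kN.

P ≈ 26.9 kN (tensile in the steel)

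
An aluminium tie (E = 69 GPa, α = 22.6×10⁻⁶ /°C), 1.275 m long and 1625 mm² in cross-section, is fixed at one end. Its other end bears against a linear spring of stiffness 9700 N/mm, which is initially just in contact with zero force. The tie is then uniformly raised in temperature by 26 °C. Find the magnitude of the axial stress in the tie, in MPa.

σ ≈ 4.03 MPa (compressive)

The unrestrained thermal change is αΔT L = 22.6×10⁻⁶ × 26 × 1275 = 0.7492 mm.
With a force P in the spring, the elastic change of the tie is PL/(AE) and that of the spring is P/k; compatibility requires their sum to equal δ_free.
P [ L/(AE) + 1/k ] = δ_free → P [ 1275/(1625×69×10³) + 1/(9700) ] = 0.7492.
P = 0.7492 / 0.0001145 = 6545 N.
σ = P/A = 6545/1625 = 4.028 MPa.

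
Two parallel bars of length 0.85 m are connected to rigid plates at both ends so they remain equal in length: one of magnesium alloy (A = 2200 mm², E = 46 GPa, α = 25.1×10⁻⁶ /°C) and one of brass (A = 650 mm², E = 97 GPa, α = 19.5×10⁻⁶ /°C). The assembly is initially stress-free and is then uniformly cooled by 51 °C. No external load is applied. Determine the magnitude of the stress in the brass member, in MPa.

σ ≈ 17.1 MPa (compressive)

The magnesium alloy has the larger α, so on cooling it would change length more than the brass if both were free. The rigid plates force a common final length, so the magnesium alloy is put into tension and the brass into compression, with equal and opposite forces P (no external load).
Compatibility of the two members (thermal + elastic change equal): (α₁ − α₂)ΔT = P·[1/(A₁E₁) + 1/(A₂E₂)].
|α₁ − α₂|·ΔT = 5.6×10⁻⁶ × 51 = 0.0002856.
1/(A₁E₁) + 1/(A₂E₂) = 1/(2200×46×10³) + 1/(650×97×10³) = 2.574×10⁻⁸ N⁻¹.
P = 0.0002856 / 2.574×10⁻⁸ = 11090 N = 11.09 kN.
σ_{brass} = P/A₂ = 11090/650 = 17.07 MPa, compressive.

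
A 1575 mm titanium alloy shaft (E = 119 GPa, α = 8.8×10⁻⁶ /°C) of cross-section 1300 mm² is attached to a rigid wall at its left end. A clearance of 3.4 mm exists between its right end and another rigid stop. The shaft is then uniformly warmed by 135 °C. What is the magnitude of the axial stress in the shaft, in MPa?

σ ≈ 0 MPa

Free thermal elongation = αΔT L = 8.8×10⁻⁶ × 135 × 1575 = 1.871 mm.
This is smaller than the 3.4 mm clearance, so the shaft expands freely without reaching the stop — the stress is zero.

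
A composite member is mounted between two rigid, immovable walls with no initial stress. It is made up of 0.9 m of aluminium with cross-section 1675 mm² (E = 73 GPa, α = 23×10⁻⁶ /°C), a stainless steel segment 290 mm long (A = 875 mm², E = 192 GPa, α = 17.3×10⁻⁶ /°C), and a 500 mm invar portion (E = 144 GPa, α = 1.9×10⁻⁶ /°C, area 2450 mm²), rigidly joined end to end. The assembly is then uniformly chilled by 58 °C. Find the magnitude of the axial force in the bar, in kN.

P ≈ 147 kN (tensile)

If the supports were absent, the total length change would be Σ αᵢΔT Lᵢ = 23×10⁻⁶×58×900 + 17.3×10⁻⁶×58×290 + 1.9×10⁻⁶×58×500 = 1.547 mm.
The rigid supports impose zero overall length change; the single axial force P common to all segments must satisfy P Σ Lᵢ/(AᵢEᵢ) = δ_free.
The series flexibility is Σ Lᵢ/(AᵢEᵢ) = 900/(1675×73×10³) + 290/(875×192×10³) + 500/(2450×144×10³) = 1.05×10⁻⁵ mm/N.
So P = 1.547 / 1.05×10⁻⁵ = 147.2 kN, tensile.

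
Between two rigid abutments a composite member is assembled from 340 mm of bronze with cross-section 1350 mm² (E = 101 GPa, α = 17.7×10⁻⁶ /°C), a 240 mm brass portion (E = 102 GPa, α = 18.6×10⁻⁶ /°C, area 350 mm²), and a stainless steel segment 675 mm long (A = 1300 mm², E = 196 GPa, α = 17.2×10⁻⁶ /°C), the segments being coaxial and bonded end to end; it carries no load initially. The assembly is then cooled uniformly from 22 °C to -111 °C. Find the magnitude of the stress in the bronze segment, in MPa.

With the walls removed the bar would change length by δ_free = Σ αᵢΔT Lᵢ = 17.7×10⁻⁶×133×340 + 18.6×10⁻⁶×133×240 + 17.2×10⁻⁶×133×675 = 2.938 mm.
Since the ends are fixed, an axial force P builds up, equal in every segment, with P · Σ Lᵢ/(AᵢEᵢ) = δ_free.
Σ Lᵢ/(AᵢEᵢ) = 340/(1350×101×10³) + 240/(350×102×10³) + 675/(1300×196×10³) = 1.187×10⁻⁵ mm/N.
So P = 2.938 / 1.187×10⁻⁵ = 247.6 kN, tensile.
σ_{bronze} = P / A = 247600 / 1350 = 183.4 MPa.

σ ≈ 183 MPa (tensile)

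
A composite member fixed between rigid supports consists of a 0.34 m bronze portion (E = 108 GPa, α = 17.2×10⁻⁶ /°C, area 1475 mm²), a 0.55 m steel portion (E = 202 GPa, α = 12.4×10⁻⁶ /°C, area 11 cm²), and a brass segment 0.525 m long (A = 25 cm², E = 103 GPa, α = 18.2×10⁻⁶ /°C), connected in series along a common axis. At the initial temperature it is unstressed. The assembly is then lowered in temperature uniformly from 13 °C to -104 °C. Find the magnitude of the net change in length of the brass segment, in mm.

|ΔL| ≈ 0.321 mm

With the walls removed the bar would change length by δ_free = Σ αᵢΔT Lᵢ = 17.2×10⁻⁶×117×340 + 12.4×10⁻⁶×117×550 + 18.2×10⁻⁶×117×525 = 2.6 mm.
The rigid supports impose zero overall length change; the single axial force P common to all segments must satisfy P Σ Lᵢ/(AᵢEᵢ) = δ_free.
The series flexibility is Σ Lᵢ/(AᵢEᵢ) = 340/(1475×108×10³) + 550/(1100×202×10³) + 525/(2500×103×10³) = 6.648×10⁻⁶ mm/N.
So P = 2.6 / 6.648×10⁻⁶ = 391.1 kN, tensile.
For the brass segment, free thermal change = 18.2×10⁻⁶×117×525 = 1.118 mm and elastic change from P = 391100×525/(2500×103×10³) = 0.7974 mm; these oppose, so the net change is 0.321 mm (segment shortens).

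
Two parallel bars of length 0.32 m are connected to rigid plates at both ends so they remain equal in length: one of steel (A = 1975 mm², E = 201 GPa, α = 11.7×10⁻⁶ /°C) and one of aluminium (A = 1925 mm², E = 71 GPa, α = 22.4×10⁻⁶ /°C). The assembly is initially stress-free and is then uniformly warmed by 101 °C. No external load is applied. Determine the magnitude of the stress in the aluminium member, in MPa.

Both members must finish at the same length. With the larger α, the aluminium tends to over-expand; the plates restrain it, putting the aluminium in compression and the steel in tension. With no external load the two internal forces are equal and opposite, magnitude P.
Equating the net (thermal + elastic) strains gives |α₁ − α₂|·ΔT = P·[1/(A₁E₁) + 1/(A₂E₂)].
|α₁ − α₂|·ΔT = 10.7×10⁻⁶ × 101 = 0.001081.
1/(A₁E₁) + 1/(A₂E₂) = 1/(1975×201×10³) + 1/(1925×71×10³) = 9.836×10⁻⁹ N⁻¹.
P = 0.001081 / 9.836×10⁻⁹ = 109900 N = 109.9 kN.
σ_{aluminium} = P/A₂ = 109900/1925 = 57.08 MPa, compressive.

σ ≈ 57.1 MPa (compressive)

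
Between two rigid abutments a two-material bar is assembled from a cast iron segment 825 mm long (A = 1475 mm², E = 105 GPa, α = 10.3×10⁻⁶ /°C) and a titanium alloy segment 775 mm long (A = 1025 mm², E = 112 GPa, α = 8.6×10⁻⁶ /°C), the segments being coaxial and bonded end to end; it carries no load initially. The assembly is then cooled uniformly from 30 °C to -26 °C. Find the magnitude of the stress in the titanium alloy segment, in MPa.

With the walls removed the bar would change length by δ_free = Σ αᵢΔT Lᵢ = 10.3×10⁻⁶×56×825 + 8.6×10⁻⁶×56×775 = 0.8491 mm.
The rigid supports impose zero overall length change; the single axial force P common to all segments must satisfy P Σ Lᵢ/(AᵢEᵢ) = δ_free.
The series flexibility is Σ Lᵢ/(AᵢEᵢ) = 825/(1475×105×10³) + 775/(1025×112×10³) = 1.208×10⁻⁵ mm/N.
Hence P = δ_free / Σ(L/AE) = 0.8491/1.208×10⁻⁵ = 70.3 kN (tensile).
σ_{titanium alloy} = P / A = 70300 / 1025 = 68.59 MPa.

σ ≈ 68.6 MPa (tensile)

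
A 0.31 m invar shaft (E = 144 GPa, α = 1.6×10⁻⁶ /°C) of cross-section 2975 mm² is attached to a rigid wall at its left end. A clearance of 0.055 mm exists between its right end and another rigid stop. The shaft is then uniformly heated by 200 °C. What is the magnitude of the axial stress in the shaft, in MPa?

σ ≈ 20.5 MPa (compressive)

If the wall were absent the shaft would grow by αΔT L = 1.6×10⁻⁶ × 200 × 310 = 0.0992 mm.
This exceeds the 0.055 mm gap, so the wall pushes back. The portion of expansion that must be recovered elastically is δ_free − gap = 0.0992 − 0.055 = 0.0442 mm.
Compatibility: PL/(AE) = 0.0442 mm, so σ = P/A = E × (0.0442/310) = 20.53 MPa.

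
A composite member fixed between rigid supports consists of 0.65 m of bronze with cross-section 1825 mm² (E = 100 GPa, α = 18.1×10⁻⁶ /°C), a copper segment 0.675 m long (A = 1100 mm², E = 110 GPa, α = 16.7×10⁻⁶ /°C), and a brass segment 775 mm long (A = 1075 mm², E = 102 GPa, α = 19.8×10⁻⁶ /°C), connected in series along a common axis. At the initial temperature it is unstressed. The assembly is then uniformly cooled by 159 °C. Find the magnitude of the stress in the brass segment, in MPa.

σ ≈ 350 MPa (tensile)

Free thermal contraction of the whole bar: Σ αᵢΔT Lᵢ = 18.1×10⁻⁶×159×650 + 16.7×10⁻⁶×159×675 + 19.8×10⁻⁶×159×775 = 6.103 mm.
The walls prevent any net length change, so an axial force P (same in every segment) develops. Compatibility: P · Σ Lᵢ/(AᵢEᵢ) = δ_free.
Σ Lᵢ/(AᵢEᵢ) = 650/(1825×100×10³) + 675/(1100×110×10³) + 775/(1075×102×10³) = 1.621×10⁻⁵ mm/N.
Hence P = δ_free / Σ(L/AE) = 6.103/1.621×10⁻⁵ = 376.5 kN (tensile).
σ_{brass} = P / A = 376500 / 1075 = 350.3 MPa.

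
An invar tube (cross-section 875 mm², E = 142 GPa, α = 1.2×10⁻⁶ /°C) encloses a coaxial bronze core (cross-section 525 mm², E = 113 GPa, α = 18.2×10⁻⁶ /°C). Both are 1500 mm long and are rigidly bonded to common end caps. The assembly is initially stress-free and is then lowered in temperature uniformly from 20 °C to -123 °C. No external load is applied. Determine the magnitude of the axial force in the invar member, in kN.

The bronze has the larger α, so on cooling it would change length more than the invar if both were free. The rigid plates force a common final length, so the bronze is put into tension and the invar into compression, with equal and opposite forces P (no external load).
Setting the final lengths equal and cancelling L: (α₁ − α₂)ΔT = P/(A₁E₁) + P/(A₂E₂).
|α₁ − α₂|·ΔT = 17×10⁻⁶ × 143 = 0.002431.
1/(A₁E₁) + 1/(A₂E₂) = 1/(875×142×10³) + 1/(525×113×10³) = 2.49×10⁻⁸ N⁻¹.
So P = 0.002431 / 2.49×10⁻⁸ = 97.61 kN.

P ≈ 97.6 kN (compressive in the invar)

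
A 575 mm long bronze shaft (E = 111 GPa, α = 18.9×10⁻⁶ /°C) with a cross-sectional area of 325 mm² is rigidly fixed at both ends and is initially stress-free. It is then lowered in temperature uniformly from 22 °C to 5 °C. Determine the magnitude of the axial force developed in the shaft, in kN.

P ≈ 11.6 kN (tensile)

With zero net strain, σ = E·αΔT = 111 GPa × 18.9×10⁻⁶ × 17 = 35.66 MPa.
Then P = σA = 35.66 × 325 mm² = 11.59 kN, tensile.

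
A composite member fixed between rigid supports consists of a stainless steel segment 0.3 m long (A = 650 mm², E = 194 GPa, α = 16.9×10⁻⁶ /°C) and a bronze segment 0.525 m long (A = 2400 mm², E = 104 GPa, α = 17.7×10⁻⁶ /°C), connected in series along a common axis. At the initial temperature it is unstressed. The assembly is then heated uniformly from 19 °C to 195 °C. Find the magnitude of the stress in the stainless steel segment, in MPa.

If the supports were absent, the total length change would be Σ αᵢΔT Lᵢ = 16.9×10⁻⁶×176×300 + 17.7×10⁻⁶×176×525 = 2.528 mm.
The walls prevent any net length change, so an axial force P (same in every segment) develops. Compatibility: P · Σ Lᵢ/(AᵢEᵢ) = δ_free.
Σ Lᵢ/(AᵢEᵢ) = 300/(650×194×10³) + 525/(2400×104×10³) = 4.482×10⁻⁶ mm/N.
Hence P = δ_free / Σ(L/AE) = 2.528/4.482×10⁻⁶ = 563.9 kN (compressive).
σ_{stainless steel} = P / A = 563900 / 650 = 867.6 MPa.

σ ≈ 868 MPa (compressive)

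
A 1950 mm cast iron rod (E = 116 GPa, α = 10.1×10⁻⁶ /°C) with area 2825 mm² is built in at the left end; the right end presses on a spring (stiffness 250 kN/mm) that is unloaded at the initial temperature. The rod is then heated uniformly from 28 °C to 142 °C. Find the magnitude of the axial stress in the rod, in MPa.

σ ≈ 79.9 MPa (compressive)

If the spring were absent the rod would lengthen by αΔT L = 10.1×10⁻⁶ × 114 × 1950 = 2.245 mm.
With a force P in the spring, the elastic change of the rod is PL/(AE) and that of the spring is P/k; compatibility requires their sum to equal δ_free.
P [ L/(AE) + 1/k ] = δ_free → P [ 1950/(2825×116×10³) + 1/(250×10³) ] = 2.245.
P = 2.245 / 9.951×10⁻⁶ = 225600 N.
σ = P/A = 225600/2825 = 79.87 MPa.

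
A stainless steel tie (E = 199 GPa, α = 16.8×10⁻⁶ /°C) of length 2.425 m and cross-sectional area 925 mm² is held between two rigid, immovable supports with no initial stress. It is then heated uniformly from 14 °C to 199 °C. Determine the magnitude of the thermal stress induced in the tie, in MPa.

σ ≈ 618 MPa (compressive)

With length fixed, the mechanical strain must cancel the thermal strain αΔT = 16.8×10⁻⁶ × 185 = 3108×10⁻⁶.
σ = EαΔT = 199×10³ × 16.8×10⁻⁶ × 185 = 618.5 MPa (compressive; the tie is trying to expand).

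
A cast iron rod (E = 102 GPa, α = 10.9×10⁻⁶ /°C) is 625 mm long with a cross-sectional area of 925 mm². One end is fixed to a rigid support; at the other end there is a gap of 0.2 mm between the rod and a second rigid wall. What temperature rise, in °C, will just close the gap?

Contact occurs when the free expansion equals the gap: αΔT L = 0.2 mm.
So ΔT = g/(αL) = 0.2/(10.9×10⁻⁶ × 625) = 29.36 °C.

ΔT ≈ 29.4 °C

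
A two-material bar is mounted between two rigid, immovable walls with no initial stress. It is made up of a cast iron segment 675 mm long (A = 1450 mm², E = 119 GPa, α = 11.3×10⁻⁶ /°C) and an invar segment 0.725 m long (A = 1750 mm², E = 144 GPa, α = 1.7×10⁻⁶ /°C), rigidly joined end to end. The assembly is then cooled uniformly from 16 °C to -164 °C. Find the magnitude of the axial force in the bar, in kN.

Free thermal contraction of the whole bar: Σ αᵢΔT Lᵢ = 11.3×10⁻⁶×180×675 + 1.7×10⁻⁶×180×725 = 1.595 mm.
The walls prevent any net length change, so an axial force P (same in every segment) develops. Compatibility: P · Σ Lᵢ/(AᵢEᵢ) = δ_free.
Σ Lᵢ/(AᵢEᵢ) = 675/(1450×119×10³) + 725/(1750×144×10³) = 6.789×10⁻⁶ mm/N.
Hence P = δ_free / Σ(L/AE) = 1.595/6.789×10⁻⁶ = 234.9 kN (tensile).

P ≈ 235 kN (tensile)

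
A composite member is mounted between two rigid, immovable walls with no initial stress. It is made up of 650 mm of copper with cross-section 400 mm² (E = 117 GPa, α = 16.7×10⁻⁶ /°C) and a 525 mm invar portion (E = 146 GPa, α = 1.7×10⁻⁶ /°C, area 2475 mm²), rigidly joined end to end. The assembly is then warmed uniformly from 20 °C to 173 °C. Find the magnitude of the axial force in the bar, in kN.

P ≈ 117 kN (compressive)

Free thermal expansion of the whole bar: Σ αᵢΔT Lᵢ = 16.7×10⁻⁶×153×650 + 1.7×10⁻⁶×153×525 = 1.797 mm.
The walls prevent any net length change, so an axial force P (same in every segment) develops. Compatibility: P · Σ Lᵢ/(AᵢEᵢ) = δ_free.
The series flexibility is Σ Lᵢ/(AᵢEᵢ) = 650/(400×117×10³) + 525/(2475×146×10³) = 1.534×10⁻⁵ mm/N.
Hence P = δ_free / Σ(L/AE) = 1.797/1.534×10⁻⁵ = 117.2 kN (compressive).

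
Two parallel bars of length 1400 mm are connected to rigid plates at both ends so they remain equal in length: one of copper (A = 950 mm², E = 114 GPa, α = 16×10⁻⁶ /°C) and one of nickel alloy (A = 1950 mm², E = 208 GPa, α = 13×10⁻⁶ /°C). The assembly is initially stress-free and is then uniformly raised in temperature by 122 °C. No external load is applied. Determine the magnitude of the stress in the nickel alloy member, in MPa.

Equilibrium of a rigid end plate with no external load gives equal and opposite internal forces ±P in the two members. Since α_{copper} > α_{nickel alloy}, heating drives the copper into compression and the nickel alloy into tension.
Equating the net (thermal + elastic) strains gives |α₁ − α₂|·ΔT = P·[1/(A₁E₁) + 1/(A₂E₂)].
|α₁ − α₂|·ΔT = 3×10⁻⁶ × 122 = 0.000366.
1/(A₁E₁) + 1/(A₂E₂) = 1/(950×114×10³) + 1/(1950×208×10³) = 1.17×10⁻⁸ N⁻¹.
P = 0.000366 / 1.17×10⁻⁸ = 31280 N = 31.28 kN.
σ_{nickel alloy} = P/A₂ = 31280/1950 = 16.04 MPa, tensile.

σ ≈ 16 MPa (tensile)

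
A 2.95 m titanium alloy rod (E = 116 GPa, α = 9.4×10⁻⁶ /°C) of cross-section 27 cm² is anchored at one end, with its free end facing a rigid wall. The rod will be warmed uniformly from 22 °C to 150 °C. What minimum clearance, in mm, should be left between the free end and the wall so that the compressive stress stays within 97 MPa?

g ≈ 1.08 mm

With no wall the rod would lengthen by αΔT L = 9.4×10⁻⁶ × 128 × 2950 = 3.549 mm.
At the allowable stress the elastic shortening the wall may impose is σL/E = 97 × 2950 / (116×10³) = 2.467 mm.
So the gap has to take up the difference, g_min = δ_free − σL/E = 3.549 − 2.467 = 1.083 mm.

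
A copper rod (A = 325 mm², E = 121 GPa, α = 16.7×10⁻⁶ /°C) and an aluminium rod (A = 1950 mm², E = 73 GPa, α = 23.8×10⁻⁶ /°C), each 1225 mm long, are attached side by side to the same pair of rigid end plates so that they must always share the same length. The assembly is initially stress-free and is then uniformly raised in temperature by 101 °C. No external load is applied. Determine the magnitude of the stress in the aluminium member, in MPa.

Equilibrium of a rigid end plate with no external load gives equal and opposite internal forces ±P in the two members. Since α_{aluminium} > α_{copper}, heating drives the aluminium into compression and the copper into tension.
Compatibility of the two members (thermal + elastic change equal): (α₁ − α₂)ΔT = P·[1/(A₁E₁) + 1/(A₂E₂)].
|α₁ − α₂|·ΔT = 7.1×10⁻⁶ × 101 = 0.0007171.
1/(A₁E₁) + 1/(A₂E₂) = 1/(325×121×10³) + 1/(1950×73×10³) = 3.245×10⁻⁸ N⁻¹.
So P = 0.0007171 / 3.245×10⁻⁸ = 22.1 kN.
σ_{aluminium} = P/A₂ = 22100/1950 = 11.33 MPa, compressive.

σ ≈ 11.3 MPa (compressive)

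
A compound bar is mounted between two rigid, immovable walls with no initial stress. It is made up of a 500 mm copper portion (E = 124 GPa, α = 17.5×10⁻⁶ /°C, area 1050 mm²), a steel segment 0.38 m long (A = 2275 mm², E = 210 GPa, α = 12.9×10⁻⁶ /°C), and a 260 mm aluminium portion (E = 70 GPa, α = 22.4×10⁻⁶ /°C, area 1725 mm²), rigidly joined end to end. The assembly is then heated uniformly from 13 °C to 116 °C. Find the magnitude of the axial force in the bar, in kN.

If the supports were absent, the total length change would be Σ αᵢΔT Lᵢ = 17.5×10⁻⁶×103×500 + 12.9×10⁻⁶×103×380 + 22.4×10⁻⁶×103×260 = 2.006 mm.
The rigid supports impose zero overall length change; the single axial force P common to all segments must satisfy P Σ Lᵢ/(AᵢEᵢ) = δ_free.
Σ Lᵢ/(AᵢEᵢ) = 500/(1050×124×10³) + 380/(2275×210×10³) + 260/(1725×70×10³) = 6.789×10⁻⁶ mm/N.
So P = 2.006 / 6.789×10⁻⁶ = 295.5 kN, compressive.

P ≈ 295 kN (compressive)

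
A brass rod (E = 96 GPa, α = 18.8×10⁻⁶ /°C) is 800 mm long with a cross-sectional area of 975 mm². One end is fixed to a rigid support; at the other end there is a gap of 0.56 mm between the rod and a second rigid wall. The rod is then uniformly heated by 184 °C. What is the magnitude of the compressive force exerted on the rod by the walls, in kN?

Unrestrained expansion: δ_free = αΔT L = 18.8×10⁻⁶ × 184 × 800 = 2.767 mm.
After closing the 0.56 mm clearance, 2.767 − 0.56 = 2.207 mm of expansion remains to be suppressed by the wall.
So σ = E(δ_free − g)/L = 96×10³ × 2.207/800 = 264.9 MPa.
P = σA = 264.9 × 975 = 258.3 kN.

P ≈ 258 kN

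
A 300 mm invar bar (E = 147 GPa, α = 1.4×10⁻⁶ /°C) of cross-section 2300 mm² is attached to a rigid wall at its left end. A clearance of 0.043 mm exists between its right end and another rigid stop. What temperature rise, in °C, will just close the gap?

ΔT ≈ 102 °C

The gap closes when αΔT L = 0.043 mm, since the bar is still unstressed at that instant.
So ΔT = g/(αL) = 0.043/(1.4×10⁻⁶ × 300) = 102.4 °C.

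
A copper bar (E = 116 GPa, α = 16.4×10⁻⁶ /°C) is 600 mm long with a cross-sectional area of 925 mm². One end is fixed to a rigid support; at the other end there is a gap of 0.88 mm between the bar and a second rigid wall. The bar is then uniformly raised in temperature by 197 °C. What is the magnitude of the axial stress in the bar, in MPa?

σ ≈ 205 MPa (compressive)

Free thermal elongation = αΔT L = 16.4×10⁻⁶ × 197 × 600 = 1.938 mm.
This exceeds the 0.88 mm gap, so the wall pushes back. The portion of expansion that must be recovered elastically is δ_free − gap = 1.938 − 0.88 = 1.058 mm.
Compatibility: PL/(AE) = 1.058 mm, so σ = P/A = E × (1.058/600) = 204.6 MPa.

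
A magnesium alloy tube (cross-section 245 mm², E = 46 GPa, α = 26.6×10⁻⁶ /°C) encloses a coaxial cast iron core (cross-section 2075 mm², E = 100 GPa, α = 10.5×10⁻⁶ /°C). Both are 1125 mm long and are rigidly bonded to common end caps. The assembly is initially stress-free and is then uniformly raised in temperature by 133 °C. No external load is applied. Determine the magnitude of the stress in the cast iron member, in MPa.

Both members must finish at the same length. With the larger α, the magnesium alloy tends to over-expand; the plates restrain it, putting the magnesium alloy in compression and the cast iron in tension. With no external load the two internal forces are equal and opposite, magnitude P.
Equating the net (thermal + elastic) strains gives |α₁ − α₂|·ΔT = P·[1/(A₁E₁) + 1/(A₂E₂)].
|α₁ − α₂|·ΔT = 16.1×10⁻⁶ × 133 = 0.002141.
1/(A₁E₁) + 1/(A₂E₂) = 1/(245×46×10³) + 1/(2075×100×10³) = 9.355×10⁻⁸ N⁻¹.
P = 0.002141 / 9.355×10⁻⁸ = 22890 N = 22.89 kN.
σ_{cast iron} = P/A₂ = 22890/2075 = 11.03 MPa, tensile.

σ ≈ 11 MPa (tensile)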